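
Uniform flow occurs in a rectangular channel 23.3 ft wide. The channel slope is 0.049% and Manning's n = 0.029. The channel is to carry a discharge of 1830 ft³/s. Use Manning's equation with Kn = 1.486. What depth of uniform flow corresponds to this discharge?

Manning's equation rearranged: A R^(2/3) = nQ / (1.486·√S) = 0.029 × 1830 / (1.486 × √0.00049) = 1613.
At y = 22.7 ft: A R^(2/3) = 2062 — too large.
At y = 14.3 ft: A R^(2/3) = 1151 — too small.
At y = 18.6 ft: A R^(2/3) = 1610 — close enough.

y_n = 18.6 ft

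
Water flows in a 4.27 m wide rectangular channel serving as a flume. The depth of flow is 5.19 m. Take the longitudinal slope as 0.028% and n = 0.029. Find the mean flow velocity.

V = 0.76 m/s

Flow area A = b·y = 4.27 × 5.19 = 22.16 m². Wetted perimeter P = b + 2y = 4.27 + 2×5.19 = 14.65 m.
Hydraulic radius R = A/P = 22.16/14.65 = 1.513 m.
From Manning's equation, V = (1/n) R^(2/3) S^(1/2) = (1/0.029) × 1.513^(2/3) × 0.00028^(1/2) = 0.76 m/s.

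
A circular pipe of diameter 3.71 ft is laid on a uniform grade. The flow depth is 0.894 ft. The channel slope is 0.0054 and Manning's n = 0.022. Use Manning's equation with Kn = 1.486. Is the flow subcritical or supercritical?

For a circular section of diameter D = 3.71 ft at depth y = 0.894 ft, the central angle is θ = 2 arccos(1 − 2y/D) = 2.052 rad. Then A = (D²/8)(θ − sin θ) = 2.006 ft² and P = Dθ/2 = 3.807 ft.
Hydraulic radius R = A/P = 2.006/3.807 = 0.527 ft.
V = (1.486/n) R^(2/3) √S = (1.486/0.022) × 0.527^(2/3) × √0.0054 = 3.238 ft/s. Hydraulic depth D_h = A/T = 2.006/3.173 = 0.6323 ft.
Froude number Fr = V/√(g·D_h) = 3.238/√(32.2×0.6323) = 0.718, which is less than 1, so the flow is subcritical.

subcritical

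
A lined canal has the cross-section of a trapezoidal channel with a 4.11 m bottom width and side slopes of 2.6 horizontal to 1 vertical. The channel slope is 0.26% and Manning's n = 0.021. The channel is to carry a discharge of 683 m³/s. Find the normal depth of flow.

y_n = 6.26 m

Manning's equation rearranged: A R^(2/3) = nQ / (1·√S) = 0.021 × 683 / (√0.0026) = 281.3.
Trying y = 7.35 m: A R^(2/3) = 414.7 — too large.
Trying y = 5.24 m: A R^(2/3) = 184.2 — too small.
Trying y = 6.26 m: A R^(2/3) = 281.3 — matches.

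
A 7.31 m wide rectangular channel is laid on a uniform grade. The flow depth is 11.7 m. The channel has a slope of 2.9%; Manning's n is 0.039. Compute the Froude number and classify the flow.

Flow area A = b·y = 7.31 × 11.7 = 85.53 m². Wetted perimeter P = b + 2y = 7.31 + 2×11.7 = 30.71 m.
Hydraulic radius R = A/P = 85.53/30.71 = 2.785 m.
V = (1/n) R^(2/3) √S = (1/0.039) × 2.785^(2/3) × √0.029 = 8.643 m/s. Hydraulic depth D_h = A/T = 85.53/7.31 = 11.7 m.
Froude number Fr = V/√(g·D_h) = 8.643/√(9.81×11.7) = 0.807, which is less than 1, so the flow is subcritical.

subcritical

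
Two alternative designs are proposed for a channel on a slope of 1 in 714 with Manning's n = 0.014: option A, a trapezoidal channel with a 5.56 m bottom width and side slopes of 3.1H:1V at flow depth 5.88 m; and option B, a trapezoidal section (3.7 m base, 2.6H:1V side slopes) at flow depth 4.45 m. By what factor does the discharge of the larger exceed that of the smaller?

Channel A: With bottom width b = 5.56 m and side slope z = 3.1: A = (b + zy)y = (5.56 + 3.1×5.88)×5.88 = 139.9 m²; P = b + 2y√(1+z²) = 5.56 + 2×5.88×3.257 = 43.87 m. Hydraulic radius R = A/P = 139.9/43.87 = 3.189 m. Q_A = (1/0.014)·139.9·3.189^(2/3)·√0.001401 = 810 m³/s.
Channel B: With bottom width b = 3.7 m and side slope z = 2.6: A = (b + zy)y = (3.7 + 2.6×4.45)×4.45 = 67.95 m²; P = b + 2y√(1+z²) = 3.7 + 2×4.45×2.786 = 28.49 m. Hydraulic radius R = A/P = 67.95/28.49 = 2.385 m. Q_B = (1/0.014)·67.95·2.385^(2/3)·√0.001401 = 324.2 m³/s.
The larger discharge is 810 m³/s and the smaller is 324.2 m³/s; the ratio is 2.5.

2.5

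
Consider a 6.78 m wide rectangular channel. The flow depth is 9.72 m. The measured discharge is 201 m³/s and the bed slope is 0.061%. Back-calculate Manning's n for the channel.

Flow area A = b·y = 6.78 × 9.72 = 65.9 m². Wetted perimeter P = b + 2y = 6.78 + 2×9.72 = 26.22 m.
Hydraulic radius R = A/P = 65.9/26.22 = 2.513 m.
Rearranging Manning's equation: n = (1/Q) A R^(2/3) S^(1/2) = (1/201) × 65.9 × 2.513^(2/3) × √0.00061 = 0.015.

n = 0.015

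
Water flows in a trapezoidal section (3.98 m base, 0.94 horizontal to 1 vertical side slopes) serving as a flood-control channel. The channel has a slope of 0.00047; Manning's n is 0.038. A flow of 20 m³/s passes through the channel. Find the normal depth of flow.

y_n = 3.33 m

Manning's equation rearranged: A R^(2/3) = nQ / (1·√S) = 0.038 × 20 / (√0.00047) = 35.06.
Trying y = 2.69 m: A R^(2/3) = 23.36 — too small.
Trying y = 3.87 m: A R^(2/3) = 47.09 — too large.
Trying y = 3.33 m: A R^(2/3) = 35.09 — close enough.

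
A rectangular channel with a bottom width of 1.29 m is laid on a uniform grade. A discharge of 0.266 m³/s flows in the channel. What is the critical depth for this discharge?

y_c = 0.163 m

For a rectangular channel, critical depth y_c = (q²/g)^(1/3) where q = Q/b = 0.266/1.29 = 0.2062 m²/s.
So y_c = (0.2062²/9.81)^(1/3) = 0.163 m.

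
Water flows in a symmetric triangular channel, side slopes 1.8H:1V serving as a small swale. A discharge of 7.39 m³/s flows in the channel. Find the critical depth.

At critical depth, Q² T / (g A³) = 1, i.e. A³/T = Q²/g = 7.39²/9.81 = 5.567.
Trying y = 1.52 m: A³/T = 13.14 — over.
Trying y = 0.897 m: A³/T = 0.9408 — short.
Trying y = 1.28 m: A³/T = 5.566 — matches.

y_c = 1.28 m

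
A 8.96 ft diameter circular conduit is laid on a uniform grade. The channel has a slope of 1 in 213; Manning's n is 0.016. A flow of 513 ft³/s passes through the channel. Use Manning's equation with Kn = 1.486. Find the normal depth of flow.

Manning's equation rearranged: A R^(2/3) = nQ / (1.486·√S) = 0.016 × 513 / (1.486 × √0.004695) = 80.61.
Trying y = 5.01 ft: A R^(2/3) = 64.93 — too small.
Trying y = 7.25 ft: A R^(2/3) = 106.7 — too large.
Trying y = 5.77 ft: A R^(2/3) = 80.57 — ≈ 80.61.

y_n = 5.77 ft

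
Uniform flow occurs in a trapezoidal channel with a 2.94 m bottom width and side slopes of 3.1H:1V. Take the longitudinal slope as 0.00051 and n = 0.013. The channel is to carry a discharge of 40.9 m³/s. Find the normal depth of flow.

Manning's equation rearranged: A R^(2/3) = nQ / (1·√S) = 0.013 × 40.9 / (√0.00051) = 23.54.
At y = 1.54 m: A R^(2/3) = 11.2 — low.
At y = 2.56 m: A R^(2/3) = 35.16 — high.
At y = 2.15 m: A R^(2/3) = 23.56 — close enough.

y_n = 2.15 m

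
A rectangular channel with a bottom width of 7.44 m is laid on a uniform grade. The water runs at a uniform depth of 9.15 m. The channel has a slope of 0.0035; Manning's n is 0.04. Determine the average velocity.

Flow area A = b·y = 7.44 × 9.15 = 68.08 m². Wetted perimeter P = b + 2y = 7.44 + 2×9.15 = 25.74 m.
Hydraulic radius R = A/P = 68.08/25.74 = 2.645 m.
From Manning's equation, V = (1/n) R^(2/3) S^(1/2) = (1/0.04) × 2.645^(2/3) × 0.0035^(1/2) = 2.83 m/s.

V = 2.83 m/s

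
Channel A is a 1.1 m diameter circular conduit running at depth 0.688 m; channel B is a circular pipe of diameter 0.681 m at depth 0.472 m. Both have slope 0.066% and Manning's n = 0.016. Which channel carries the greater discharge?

Channel A: For a circular section of diameter D = 1.1 m at depth y = 0.688 m, the central angle is θ = 2 arccos(1 − 2y/D) = 3.649 rad. Then A = (D²/8)(θ − sin θ) = 0.6254 m² and P = Dθ/2 = 2.007 m. Hydraulic radius R = A/P = 0.6254/2.007 = 0.3116 m. Q_A = (1/0.016)·0.6254·0.3116^(2/3)·√0.00066 = 0.4615 m³/s.
Channel B: For a circular section of diameter D = 0.681 m at depth y = 0.472 m, the central angle is θ = 2 arccos(1 − 2y/D) = 3.935 rad. Then A = (D²/8)(θ − sin θ) = 0.2694 m² and P = Dθ/2 = 1.34 m. Hydraulic radius R = A/P = 0.2694/1.34 = 0.2011 m. Q_B = (1/0.016)·0.2694·0.2011^(2/3)·√0.00066 = 0.1485 m³/s.
Q_A = 0.4615 m³/s vs Q_B = 0.1485 m³/s, so channel A carries more.

channel A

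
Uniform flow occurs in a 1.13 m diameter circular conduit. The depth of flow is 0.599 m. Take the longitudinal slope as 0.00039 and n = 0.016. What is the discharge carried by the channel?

Q = 0.294 m³/s

For a circular section of diameter D = 1.13 m at depth y = 0.599 m, the central angle is θ = 2 arccos(1 − 2y/D) = 3.262 rad. Then A = (D²/8)(θ − sin θ) = 0.5398 m² and P = Dθ/2 = 1.843 m.
Hydraulic radius R = A/P = 0.5398/1.843 = 0.2929 m.
Manning's equation: Q = (1/n) A R^(2/3) S^(1/2) = (1/0.016) × 0.5398 × 0.2929^(2/3) × 0.00039^(1/2) = 0.294 m³/s.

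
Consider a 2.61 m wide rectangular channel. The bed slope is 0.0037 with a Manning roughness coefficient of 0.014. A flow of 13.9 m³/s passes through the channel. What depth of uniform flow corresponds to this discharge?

Manning's equation rearranged: A R^(2/3) = nQ / (1·√S) = 0.014 × 13.9 / (√0.0037) = 3.199.
Trying y = 1.35 m: A R^(2/3) = 2.681 — too small.
Trying y = 1.84 m: A R^(2/3) = 4.012 — too large.
Trying y = 1.54 m: A R^(2/3) = 3.188 — matches.

y_n = 1.54 m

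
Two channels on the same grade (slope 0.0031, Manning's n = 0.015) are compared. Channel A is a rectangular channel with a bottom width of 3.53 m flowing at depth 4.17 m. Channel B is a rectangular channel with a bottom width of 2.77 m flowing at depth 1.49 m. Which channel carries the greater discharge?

channel A

Channel A: Flow area A = b·y = 3.53 × 4.17 = 14.72 m². Wetted perimeter P = b + 2y = 3.53 + 2×4.17 = 11.87 m. Hydraulic radius R = A/P = 14.72/11.87 = 1.24 m. Q_A = (1/0.015)·14.72·1.24^(2/3)·√0.0031 = 63.07 m³/s.
Channel B: Flow area A = b·y = 2.77 × 1.49 = 4.127 m². Wetted perimeter P = b + 2y = 2.77 + 2×1.49 = 5.75 m. Hydraulic radius R = A/P = 4.127/5.75 = 0.7178 m. Q_B = (1/0.015)·4.127·0.7178^(2/3)·√0.0031 = 12.28 m³/s.
Q_A = 63.07 m³/s vs Q_B = 12.28 m³/s, so channel A carries more.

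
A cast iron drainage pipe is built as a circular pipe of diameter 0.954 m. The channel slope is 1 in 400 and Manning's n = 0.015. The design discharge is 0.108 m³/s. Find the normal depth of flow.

y_n = 0.221 m

Manning's equation rearranged: A R^(2/3) = nQ / (1·√S) = 0.015 × 0.108 / (√0.0025) = 0.0324.
Trying y = 0.192 m: A R^(2/3) = 0.02438 — short.
Trying y = 0.28 m: A R^(2/3) = 0.0516 — over.
Trying y = 0.221 m: A R^(2/3) = 0.03236 — close enough.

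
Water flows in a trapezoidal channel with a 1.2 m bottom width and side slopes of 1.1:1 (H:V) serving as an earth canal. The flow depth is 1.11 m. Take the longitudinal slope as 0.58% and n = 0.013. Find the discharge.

Q = 11.2 m³/s

With bottom width b = 1.2 m and side slope z = 1.1: A = (b + zy)y = (1.2 + 1.1×1.11)×1.11 = 2.687 m²; P = b + 2y√(1+z²) = 1.2 + 2×1.11×1.487 = 4.5 m.
Hydraulic radius R = A/P = 2.687/4.5 = 0.5971 m.
Manning's equation: Q = (1/n) A R^(2/3) S^(1/2) = (1/0.013) × 2.687 × 0.5971^(2/3) × 0.0058^(1/2) = 11.2 m³/s.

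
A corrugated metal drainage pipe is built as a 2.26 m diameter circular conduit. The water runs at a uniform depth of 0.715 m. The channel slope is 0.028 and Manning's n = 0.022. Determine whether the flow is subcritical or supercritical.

For a circular section of diameter D = 2.26 m at depth y = 0.715 m, the central angle is θ = 2 arccos(1 − 2y/D) = 2.389 rad. Then A = (D²/8)(θ − sin θ) = 1.089 m² and P = Dθ/2 = 2.7 m.
Hydraulic radius R = A/P = 1.089/2.7 = 0.4035 m.
V = (1/n) R^(2/3) √S = (1/0.022) × 0.4035^(2/3) × √0.028 = 4.153 m/s. Hydraulic depth D_h = A/T = 1.089/2.102 = 0.5182 m.
Froude number Fr = V/√(g·D_h) = 4.153/√(9.81×0.5182) = 1.84, which is greater than 1, so the flow is supercritical.

supercritical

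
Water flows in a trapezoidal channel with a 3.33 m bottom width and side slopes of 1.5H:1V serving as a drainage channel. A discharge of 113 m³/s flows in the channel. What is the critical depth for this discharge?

At critical depth, Q² T / (g A³) = 1, i.e. A³/T = Q²/g = 113²/9.81 = 1302.
At y = 3.68 m: A³/T = 2404 — too large.
At y = 3.16 m: A³/T = 1295 — ≈ 1302.

y_c = 3.16 m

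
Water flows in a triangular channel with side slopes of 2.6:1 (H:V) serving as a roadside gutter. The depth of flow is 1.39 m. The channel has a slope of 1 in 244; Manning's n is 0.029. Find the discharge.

Q = 8.31 m³/s

For a triangular section with side slope z = 2.6: A = zy² = 2.6×1.39² = 5.023 m²; P = 2y√(1+z²) = 2×1.39×2.786 = 7.744 m.
Hydraulic radius R = A/P = 5.023/7.744 = 0.6487 m.
Manning's equation: Q = (1/n) A R^(2/3) S^(1/2) = (1/0.029) × 5.023 × 0.6487^(2/3) × 0.004098^(1/2) = 8.31 m³/s.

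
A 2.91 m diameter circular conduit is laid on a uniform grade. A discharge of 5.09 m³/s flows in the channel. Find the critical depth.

At critical depth, Q² T / (g A³) = 1, i.e. A³/T = Q²/g = 5.09²/9.81 = 2.641.
Trying y = 0.812 m: A³/T = 1.338 — too small.
Trying y = 1.05 m: A³/T = 3.617 — too large.
Trying y = 0.968 m: A³/T = 2.643 — close enough.

y_c = 0.968 m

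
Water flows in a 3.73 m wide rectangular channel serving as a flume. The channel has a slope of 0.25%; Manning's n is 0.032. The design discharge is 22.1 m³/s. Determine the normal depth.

Manning's equation rearranged: A R^(2/3) = nQ / (1·√S) = 0.032 × 22.1 / (√0.0025) = 14.14.
At y = 2.53 m: A R^(2/3) = 9.894 — too small.
At y = 4.23 m: A R^(2/3) = 18.74 — too large.
At y = 3.36 m: A R^(2/3) = 14.15 — matches.

y_n = 3.36 m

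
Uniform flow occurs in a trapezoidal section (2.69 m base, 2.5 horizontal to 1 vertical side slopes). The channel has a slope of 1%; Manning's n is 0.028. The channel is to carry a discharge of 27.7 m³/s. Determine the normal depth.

Manning's equation rearranged: A R^(2/3) = nQ / (1·√S) = 0.028 × 27.7 / (√0.01) = 7.756.
Trying y = 1.57 m: A R^(2/3) = 9.908 — over.
Trying y = 1.03 m: A R^(2/3) = 4.104 — short.
Trying y = 1.4 m: A R^(2/3) = 7.759 — ≈ 7.756.

y_n = 1.4 m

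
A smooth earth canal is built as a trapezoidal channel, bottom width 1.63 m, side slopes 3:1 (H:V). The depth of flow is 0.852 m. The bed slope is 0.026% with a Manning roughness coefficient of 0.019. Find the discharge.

Q = 1.93 m³/s

With bottom width b = 1.63 m and side slope z = 3: A = (b + zy)y = (1.63 + 3×0.852)×0.852 = 3.566 m²; P = b + 2y√(1+z²) = 1.63 + 2×0.852×3.162 = 7.019 m.
Hydraulic radius R = A/P = 3.566/7.019 = 0.5082 m.
Manning's equation: Q = (1/n) A R^(2/3) S^(1/2) = (1/0.019) × 3.566 × 0.5082^(2/3) × 0.00026^(1/2) = 1.93 m³/s.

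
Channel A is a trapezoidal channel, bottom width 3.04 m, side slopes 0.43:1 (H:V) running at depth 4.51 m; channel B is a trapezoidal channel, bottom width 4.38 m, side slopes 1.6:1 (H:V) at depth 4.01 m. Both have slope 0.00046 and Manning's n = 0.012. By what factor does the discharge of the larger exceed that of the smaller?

Channel A: With bottom width b = 3.04 m and side slope z = 0.43: A = (b + zy)y = (3.04 + 0.43×4.51)×4.51 = 22.46 m²; P = b + 2y√(1+z²) = 3.04 + 2×4.51×1.089 = 12.86 m. Hydraulic radius R = A/P = 22.46/12.86 = 1.746 m. Q_A = (1/0.012)·22.46·1.746^(2/3)·√0.00046 = 58.21 m³/s.
Channel B: With bottom width b = 4.38 m and side slope z = 1.6: A = (b + zy)y = (4.38 + 1.6×4.01)×4.01 = 43.29 m²; P = b + 2y√(1+z²) = 4.38 + 2×4.01×1.887 = 19.51 m. Hydraulic radius R = A/P = 43.29/19.51 = 2.219 m. Q_B = (1/0.012)·43.29·2.219^(2/3)·√0.00046 = 131.6 m³/s.
The larger discharge is 131.6 m³/s and the smaller is 58.21 m³/s; the ratio is 2.26.

2.26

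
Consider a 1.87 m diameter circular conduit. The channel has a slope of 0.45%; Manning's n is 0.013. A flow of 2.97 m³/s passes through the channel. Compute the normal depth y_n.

y_n = 0.761 m

Manning's equation rearranged: A R^(2/3) = nQ / (1·√S) = 0.013 × 2.97 / (√0.0045) = 0.5756.
Trying y = 0.945 m: A R^(2/3) = 0.8422 — over.
Trying y = 0.625 m: A R^(2/3) = 0.3986 — short.
Trying y = 0.761 m: A R^(2/3) = 0.5753 — ≈ 0.5756.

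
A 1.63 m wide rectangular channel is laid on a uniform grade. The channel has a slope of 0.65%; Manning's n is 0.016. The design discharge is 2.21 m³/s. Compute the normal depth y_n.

Manning's equation rearranged: A R^(2/3) = nQ / (1·√S) = 0.016 × 2.21 / (√0.0065) = 0.4386.
Trying y = 0.671 m: A R^(2/3) = 0.5617 — over.
Trying y = 0.402 m: A R^(2/3) = 0.2732 — short.
Trying y = 0.561 m: A R^(2/3) = 0.4387 — close enough.

y_n = 0.561 m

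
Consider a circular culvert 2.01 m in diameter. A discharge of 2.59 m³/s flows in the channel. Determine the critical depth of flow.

y_c = 0.761 m

At critical depth, Q² T / (g A³) = 1, i.e. A³/T = Q²/g = 2.59²/9.81 = 0.6838.
At y = 0.595 m: A³/T = 0.2645 — short.
At y = 0.761 m: A³/T = 0.6844 — ≈ 0.6838.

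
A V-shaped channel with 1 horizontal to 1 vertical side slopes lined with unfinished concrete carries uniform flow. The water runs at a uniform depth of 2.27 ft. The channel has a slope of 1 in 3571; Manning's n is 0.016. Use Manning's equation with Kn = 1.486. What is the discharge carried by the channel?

For a triangular section with side slope z = 1: A = zy² = 1×2.27² = 5.153 ft²; P = 2y√(1+z²) = 2×2.27×1.414 = 6.421 ft.
Hydraulic radius R = A/P = 5.153/6.421 = 0.8026 ft.
Manning's equation: Q = (1.486/n) A R^(2/3) S^(1/2) = (1.486/0.016) × 5.153 × 0.8026^(2/3) × 0.00028^(1/2) = 6.92 ft³/s.

Q = 6.92 ft³/s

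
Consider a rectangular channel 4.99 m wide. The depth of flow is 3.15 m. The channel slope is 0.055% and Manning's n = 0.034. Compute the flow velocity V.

V = 0.86 m/s

Flow area A = b·y = 4.99 × 3.15 = 15.72 m². Wetted perimeter P = b + 2y = 4.99 + 2×3.15 = 11.29 m.
Hydraulic radius R = A/P = 15.72/11.29 = 1.392 m.
From Manning's equation, V = (1/n) R^(2/3) S^(1/2) = (1/0.034) × 1.392^(2/3) × 0.00055^(1/2) = 0.86 m/s.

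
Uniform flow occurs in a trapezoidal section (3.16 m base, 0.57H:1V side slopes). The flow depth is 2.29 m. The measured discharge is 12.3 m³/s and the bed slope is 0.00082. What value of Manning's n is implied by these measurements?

With bottom width b = 3.16 m and side slope z = 0.57: A = (b + zy)y = (3.16 + 0.57×2.29)×2.29 = 10.23 m²; P = b + 2y√(1+z²) = 3.16 + 2×2.29×1.151 = 8.432 m.
Hydraulic radius R = A/P = 10.23/8.432 = 1.213 m.
Rearranging Manning's equation: n = (1/Q) A R^(2/3) S^(1/2) = (1/12.3) × 10.23 × 1.213^(2/3) × √0.00082 = 0.0271.

n = 0.0271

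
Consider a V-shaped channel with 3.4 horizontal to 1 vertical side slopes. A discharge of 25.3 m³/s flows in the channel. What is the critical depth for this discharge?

At critical depth, Q² T / (g A³) = 1, i.e. A³/T = Q²/g = 25.3²/9.81 = 65.25.
Trying y = 1.86 m: A³/T = 128.7 — too large.
Trying y = 1.36 m: A³/T = 26.89 — too small.
Trying y = 1.62 m: A³/T = 64.49 — close enough.

y_c = 1.62 m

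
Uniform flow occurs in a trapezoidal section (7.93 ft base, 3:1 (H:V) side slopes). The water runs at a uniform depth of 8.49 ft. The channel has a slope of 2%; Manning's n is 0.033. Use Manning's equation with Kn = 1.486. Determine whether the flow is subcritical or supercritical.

supercritical

With bottom width b = 7.93 ft and side slope z = 3: A = (b + zy)y = (7.93 + 3×8.49)×8.49 = 283.6 ft²; P = b + 2y√(1+z²) = 7.93 + 2×8.49×3.162 = 61.63 ft.
Hydraulic radius R = A/P = 283.6/61.63 = 4.601 ft.
V = (1.486/n) R^(2/3) √S = (1.486/0.033) × 4.601^(2/3) × √0.02 = 17.62 ft/s. Hydraulic depth D_h = A/T = 283.6/58.87 = 4.817 ft.
Froude number Fr = V/√(g·D_h) = 17.62/√(32.2×4.817) = 1.41, which is greater than 1, so the flow is supercritical.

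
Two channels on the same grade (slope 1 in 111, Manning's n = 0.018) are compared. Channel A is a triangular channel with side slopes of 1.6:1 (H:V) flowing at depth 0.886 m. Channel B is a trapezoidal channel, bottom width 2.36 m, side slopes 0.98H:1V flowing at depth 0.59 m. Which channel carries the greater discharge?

channel B

Channel A: For a triangular section with side slope z = 1.6: A = zy² = 1.6×0.886² = 1.256 m²; P = 2y√(1+z²) = 2×0.886×1.887 = 3.343 m. Hydraulic radius R = A/P = 1.256/3.343 = 0.3757 m. Q_A = (1/0.018)·1.256·0.3757^(2/3)·√0.009009 = 3.448 m³/s.
Channel B: With bottom width b = 2.36 m and side slope z = 0.98: A = (b + zy)y = (2.36 + 0.98×0.59)×0.59 = 1.734 m²; P = b + 2y√(1+z²) = 2.36 + 2×0.59×1.4 = 4.012 m. Hydraulic radius R = A/P = 1.734/4.012 = 0.4321 m. Q_B = (1/0.018)·1.734·0.4321^(2/3)·√0.009009 = 5.224 m³/s.
Q_A = 3.448 m³/s vs Q_B = 5.224 m³/s, so channel B carries more.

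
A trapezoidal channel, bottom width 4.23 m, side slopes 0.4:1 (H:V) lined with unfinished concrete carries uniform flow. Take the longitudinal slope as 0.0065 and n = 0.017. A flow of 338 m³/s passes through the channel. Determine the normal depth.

Manning's equation rearranged: A R^(2/3) = nQ / (1·√S) = 0.017 × 338 / (√0.0065) = 71.27.
Trying y = 4.9 m: A R^(2/3) = 48.97 — low.
Trying y = 7.02 m: A R^(2/3) = 92.29 — high.
Trying y = 6.08 m: A R^(2/3) = 71.35 — close enough.

y_n = 6.08 m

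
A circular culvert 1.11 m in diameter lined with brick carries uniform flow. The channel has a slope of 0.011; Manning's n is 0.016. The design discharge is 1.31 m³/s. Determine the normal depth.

Manning's equation rearranged: A R^(2/3) = nQ / (1·√S) = 0.016 × 1.31 / (√0.011) = 0.1998.
At y = 0.638 m: A R^(2/3) = 0.2587 — high.
At y = 0.478 m: A R^(2/3) = 0.1586 — low.
At y = 0.545 m: A R^(2/3) = 0.1996 — close enough.

y_n = 0.545 m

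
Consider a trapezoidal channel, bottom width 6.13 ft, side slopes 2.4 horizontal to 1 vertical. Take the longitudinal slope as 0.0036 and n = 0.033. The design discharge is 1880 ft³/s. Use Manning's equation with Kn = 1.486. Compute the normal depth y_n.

y_n = 8.97 ft

Manning's equation rearranged: A R^(2/3) = nQ / (1.486·√S) = 0.033 × 1880 / (1.486 × √0.0036) = 695.8.
Trying y = 11.2 ft: A R^(2/3) = 1186 — over.
Trying y = 6.75 ft: A R^(2/3) = 357.7 — short.
Trying y = 8.97 ft: A R^(2/3) = 696.2 — ≈ 695.8.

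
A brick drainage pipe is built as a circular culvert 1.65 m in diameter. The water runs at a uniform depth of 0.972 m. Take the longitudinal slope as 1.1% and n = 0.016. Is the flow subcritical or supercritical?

supercritical

For a circular section of diameter D = 1.65 m at depth y = 0.972 m, the central angle is θ = 2 arccos(1 − 2y/D) = 3.5 rad. Then A = (D²/8)(θ − sin θ) = 1.31 m² and P = Dθ/2 = 2.887 m.
Hydraulic radius R = A/P = 1.31/2.887 = 0.4538 m.
V = (1/n) R^(2/3) √S = (1/0.016) × 0.4538^(2/3) × √0.011 = 3.871 m/s. Hydraulic depth D_h = A/T = 1.31/1.624 = 0.8071 m.
Froude number Fr = V/√(g·D_h) = 3.871/√(9.81×0.8071) = 1.38, which is greater than 1, so the flow is supercritical.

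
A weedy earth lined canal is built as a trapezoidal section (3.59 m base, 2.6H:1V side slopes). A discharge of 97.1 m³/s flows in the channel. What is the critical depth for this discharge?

y_c = 2.5 m

At critical depth, Q² T / (g A³) = 1, i.e. A³/T = Q²/g = 97.1²/9.81 = 961.1.
At y = 2.85 m: A³/T = 1674 — too large.
At y = 2.16 m: A³/T = 530.5 — too small.
At y = 2.5 m: A³/T = 967.5 — ≈ 961.1.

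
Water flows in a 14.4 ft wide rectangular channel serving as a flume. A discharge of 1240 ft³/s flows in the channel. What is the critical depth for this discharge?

For a rectangular channel, critical depth y_c = (q²/g)^(1/3) where q = Q/b = 1240/14.4 = 86.11 ft²/s.
So y_c = (86.11²/32.2)^(1/3) = 6.13 ft.

y_c = 6.13 ft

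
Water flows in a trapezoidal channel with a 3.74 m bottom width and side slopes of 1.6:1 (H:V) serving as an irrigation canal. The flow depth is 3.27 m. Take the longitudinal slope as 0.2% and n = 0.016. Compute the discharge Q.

With bottom width b = 3.74 m and side slope z = 1.6: A = (b + zy)y = (3.74 + 1.6×3.27)×3.27 = 29.34 m²; P = b + 2y√(1+z²) = 3.74 + 2×3.27×1.887 = 16.08 m.
Hydraulic radius R = A/P = 29.34/16.08 = 1.825 m.
Manning's equation: Q = (1/n) A R^(2/3) S^(1/2) = (1/0.016) × 29.34 × 1.825^(2/3) × 0.002^(1/2) = 122 m³/s.

Q = 122 m³/s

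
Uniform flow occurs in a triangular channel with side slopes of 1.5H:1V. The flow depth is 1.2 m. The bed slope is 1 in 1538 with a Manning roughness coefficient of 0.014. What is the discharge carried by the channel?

Q = 2.48 m³/s

For a triangular section with side slope z = 1.5: A = zy² = 1.5×1.2² = 2.16 m²; P = 2y√(1+z²) = 2×1.2×1.803 = 4.327 m.
Hydraulic radius R = A/P = 2.16/4.327 = 0.4992 m.
Manning's equation: Q = (1/n) A R^(2/3) S^(1/2) = (1/0.014) × 2.16 × 0.4992^(2/3) × 0.0006502^(1/2) = 2.48 m³/s.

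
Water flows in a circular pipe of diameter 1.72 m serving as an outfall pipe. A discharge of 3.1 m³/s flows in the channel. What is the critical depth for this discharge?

y_c = 0.876 m

At critical depth, Q² T / (g A³) = 1, i.e. A³/T = Q²/g = 3.1²/9.81 = 0.9796.
Trying y = 1.01 m: A³/T = 1.685 — over.
Trying y = 0.876 m: A³/T = 0.9781 — ≈ 0.9796.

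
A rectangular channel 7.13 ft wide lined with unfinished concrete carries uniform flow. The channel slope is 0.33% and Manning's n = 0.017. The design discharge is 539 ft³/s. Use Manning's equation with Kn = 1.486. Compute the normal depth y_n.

Manning's equation rearranged: A R^(2/3) = nQ / (1.486·√S) = 0.017 × 539 / (1.486 × √0.0033) = 107.3.
Try y = 9.47 ft: A R^(2/3) = 127.3 — too large.
Try y = 5.66 ft: A R^(2/3) = 68 — too small.
Try y = 8.21 ft: A R^(2/3) = 107.4 — ≈ 107.3.

y_n = 8.21 ft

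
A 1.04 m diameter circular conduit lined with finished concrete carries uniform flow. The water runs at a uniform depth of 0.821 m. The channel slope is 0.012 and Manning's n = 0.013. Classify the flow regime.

supercritical

For a circular section of diameter D = 1.04 m at depth y = 0.821 m, the central angle is θ = 2 arccos(1 − 2y/D) = 4.376 rad. Then A = (D²/8)(θ − sin θ) = 0.7193 m² and P = Dθ/2 = 2.276 m.
Hydraulic radius R = A/P = 0.7193/2.276 = 0.3161 m.
V = (1/n) R^(2/3) √S = (1/0.013) × 0.3161^(2/3) × √0.012 = 3.91 m/s. Hydraulic depth D_h = A/T = 0.7193/0.8481 = 0.8482 m.
Froude number Fr = V/√(g·D_h) = 3.91/√(9.81×0.8482) = 1.36, which is greater than 1, so the flow is supercritical.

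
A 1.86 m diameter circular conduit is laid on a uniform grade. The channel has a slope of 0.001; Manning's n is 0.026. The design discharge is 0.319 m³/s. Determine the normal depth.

Manning's equation rearranged: A R^(2/3) = nQ / (1·√S) = 0.026 × 0.319 / (√0.001) = 0.2623.
Trying y = 0.612 m: A R^(2/3) = 0.3814 — over.
Trying y = 0.504 m: A R^(2/3) = 0.2619 — matches.

y_n = 0.504 m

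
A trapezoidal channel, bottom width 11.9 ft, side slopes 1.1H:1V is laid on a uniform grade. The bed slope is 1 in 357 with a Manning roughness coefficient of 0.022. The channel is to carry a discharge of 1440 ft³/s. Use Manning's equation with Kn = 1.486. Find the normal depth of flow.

y_n = 7.46 ft

Manning's equation rearranged: A R^(2/3) = nQ / (1.486·√S) = 0.022 × 1440 / (1.486 × √0.002801) = 402.8.
Trying y = 6.55 ft: A R^(2/3) = 314.7 — too small.
Trying y = 9.36 ft: A R^(2/3) = 625.9 — too large.
Trying y = 7.46 ft: A R^(2/3) = 402.8 — ≈ 402.8.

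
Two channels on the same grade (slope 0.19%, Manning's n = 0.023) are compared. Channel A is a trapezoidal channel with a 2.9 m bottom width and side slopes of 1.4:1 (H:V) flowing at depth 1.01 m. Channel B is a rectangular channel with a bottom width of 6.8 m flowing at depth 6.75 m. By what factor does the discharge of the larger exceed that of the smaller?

Channel A: With bottom width b = 2.9 m and side slope z = 1.4: A = (b + zy)y = (2.9 + 1.4×1.01)×1.01 = 4.357 m²; P = b + 2y√(1+z²) = 2.9 + 2×1.01×1.72 = 6.375 m. Hydraulic radius R = A/P = 4.357/6.375 = 0.6834 m. Q_A = (1/0.023)·4.357·0.6834^(2/3)·√0.0019 = 6.407 m³/s.
Channel B: Flow area A = b·y = 6.8 × 6.75 = 45.9 m². Wetted perimeter P = b + 2y = 6.8 + 2×6.75 = 20.3 m. Hydraulic radius R = A/P = 45.9/20.3 = 2.261 m. Q_B = (1/0.023)·45.9·2.261^(2/3)·√0.0019 = 149.9 m³/s.
The larger discharge is 149.9 m³/s and the smaller is 6.407 m³/s; the ratio is 23.4.

23.4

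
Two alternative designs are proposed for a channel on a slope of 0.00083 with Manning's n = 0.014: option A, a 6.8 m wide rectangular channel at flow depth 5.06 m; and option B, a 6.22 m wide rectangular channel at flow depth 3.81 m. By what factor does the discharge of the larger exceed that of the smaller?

1.63

Channel A: Flow area A = b·y = 6.8 × 5.06 = 34.41 m². Wetted perimeter P = b + 2y = 6.8 + 2×5.06 = 16.92 m. Hydraulic radius R = A/P = 34.41/16.92 = 2.034 m. Q_A = (1/0.014)·34.41·2.034^(2/3)·√0.00083 = 113.7 m³/s.
Channel B: Flow area A = b·y = 6.22 × 3.81 = 23.7 m². Wetted perimeter P = b + 2y = 6.22 + 2×3.81 = 13.84 m. Hydraulic radius R = A/P = 23.7/13.84 = 1.712 m. Q_B = (1/0.014)·23.7·1.712^(2/3)·√0.00083 = 69.8 m³/s.
The larger discharge is 113.7 m³/s and the smaller is 69.8 m³/s; the ratio is 1.63.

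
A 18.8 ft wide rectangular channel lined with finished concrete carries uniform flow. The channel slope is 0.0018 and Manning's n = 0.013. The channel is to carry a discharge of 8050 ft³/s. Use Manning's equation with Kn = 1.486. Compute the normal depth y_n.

Manning's equation rearranged: A R^(2/3) = nQ / (1.486·√S) = 0.013 × 8050 / (1.486 × √0.0018) = 1660.
At y = 17.6 ft: A R^(2/3) = 1108 — short.
At y = 24.6 ft: A R^(2/3) = 1660 — ≈ 1660.

y_n = 24.6 ft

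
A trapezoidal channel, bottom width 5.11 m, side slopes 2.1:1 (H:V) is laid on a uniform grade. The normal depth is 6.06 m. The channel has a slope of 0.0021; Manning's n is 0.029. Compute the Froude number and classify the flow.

With bottom width b = 5.11 m and side slope z = 2.1: A = (b + zy)y = (5.11 + 2.1×6.06)×6.06 = 108.1 m²; P = b + 2y√(1+z²) = 5.11 + 2×6.06×2.326 = 33.3 m.
Hydraulic radius R = A/P = 108.1/33.3 = 3.246 m.
V = (1/n) R^(2/3) √S = (1/0.029) × 3.246^(2/3) × √0.0021 = 3.464 m/s. Hydraulic depth D_h = A/T = 108.1/30.56 = 3.537 m.
Froude number Fr = V/√(g·D_h) = 3.464/√(9.81×3.537) = 0.588, which is less than 1, so the flow is subcritical.

subcritical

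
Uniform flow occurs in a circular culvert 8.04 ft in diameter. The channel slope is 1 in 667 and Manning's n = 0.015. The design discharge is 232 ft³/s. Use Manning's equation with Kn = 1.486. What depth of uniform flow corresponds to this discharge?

Manning's equation rearranged: A R^(2/3) = nQ / (1.486·√S) = 0.015 × 232 / (1.486 × √0.001499) = 60.48.
Trying y = 6.04 ft: A R^(2/3) = 73.88 — over.
Trying y = 5.19 ft: A R^(2/3) = 60.56 — ≈ 60.48.

y_n = 5.19 ft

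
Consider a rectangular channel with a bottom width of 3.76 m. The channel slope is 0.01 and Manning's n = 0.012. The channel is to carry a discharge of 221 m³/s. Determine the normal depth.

Manning's equation rearranged: A R^(2/3) = nQ / (1·√S) = 0.012 × 221 / (√0.01) = 26.52.
Try y = 7.14 m: A R^(2/3) = 34.99 — over.
Try y = 3.82 m: A R^(2/3) = 16.76 — short.
Try y = 5.61 m: A R^(2/3) = 26.5 — ≈ 26.52.

y_n = 5.61 m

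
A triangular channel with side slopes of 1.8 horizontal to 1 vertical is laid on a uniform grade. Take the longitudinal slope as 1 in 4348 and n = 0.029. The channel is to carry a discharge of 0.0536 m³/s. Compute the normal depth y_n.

y_n = 0.42 m

Manning's equation rearranged: A R^(2/3) = nQ / (1·√S) = 0.029 × 0.0536 / (√0.00023) = 0.1025.
Trying y = 0.458 m: A R^(2/3) = 0.1292 — high.
Trying y = 0.344 m: A R^(2/3) = 0.06023 — low.
Trying y = 0.42 m: A R^(2/3) = 0.1026 — matches.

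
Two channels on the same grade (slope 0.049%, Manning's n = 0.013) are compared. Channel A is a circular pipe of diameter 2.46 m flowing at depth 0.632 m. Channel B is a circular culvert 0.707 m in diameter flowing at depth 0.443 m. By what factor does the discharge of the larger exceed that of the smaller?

5.6

Channel A: For a circular section of diameter D = 2.46 m at depth y = 0.632 m, the central angle is θ = 2 arccos(1 − 2y/D) = 2.126 rad. Then A = (D²/8)(θ − sin θ) = 0.9656 m² and P = Dθ/2 = 2.615 m. Hydraulic radius R = A/P = 0.9656/2.615 = 0.3692 m. Q_A = (1/0.013)·0.9656·0.3692^(2/3)·√0.00049 = 0.8462 m³/s.
Channel B: For a circular section of diameter D = 0.707 m at depth y = 0.443 m, the central angle is θ = 2 arccos(1 − 2y/D) = 3.654 rad. Then A = (D²/8)(θ − sin θ) = 0.2589 m² and P = Dθ/2 = 1.292 m. Hydraulic radius R = A/P = 0.2589/1.292 = 0.2004 m. Q_B = (1/0.013)·0.2589·0.2004^(2/3)·√0.00049 = 0.151 m³/s.
The larger discharge is 0.8462 m³/s and the smaller is 0.151 m³/s; the ratio is 5.6.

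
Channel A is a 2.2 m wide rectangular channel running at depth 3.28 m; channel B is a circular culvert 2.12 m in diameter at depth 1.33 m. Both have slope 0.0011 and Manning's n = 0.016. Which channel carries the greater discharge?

Channel A: Flow area A = b·y = 2.2 × 3.28 = 7.216 m². Wetted perimeter P = b + 2y = 2.2 + 2×3.28 = 8.76 m. Hydraulic radius R = A/P = 7.216/8.76 = 0.8237 m. Q_A = (1/0.016)·7.216·0.8237^(2/3)·√0.0011 = 13.14 m³/s.
Channel B: For a circular section of diameter D = 2.12 m at depth y = 1.33 m, the central angle is θ = 2 arccos(1 − 2y/D) = 3.657 rad. Then A = (D²/8)(θ − sin θ) = 2.331 m² and P = Dθ/2 = 3.876 m. Hydraulic radius R = A/P = 2.331/3.876 = 0.6014 m. Q_B = (1/0.016)·2.331·0.6014^(2/3)·√0.0011 = 3.443 m³/s.
Q_A = 13.14 m³/s vs Q_B = 3.443 m³/s, so channel A carries more.

channel A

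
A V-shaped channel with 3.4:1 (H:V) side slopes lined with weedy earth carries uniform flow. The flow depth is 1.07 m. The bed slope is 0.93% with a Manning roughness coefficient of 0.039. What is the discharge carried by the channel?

Q = 6.17 m³/s

For a triangular section with side slope z = 3.4: A = zy² = 3.4×1.07² = 3.893 m²; P = 2y√(1+z²) = 2×1.07×3.544 = 7.584 m.
Hydraulic radius R = A/P = 3.893/7.584 = 0.5133 m.
Manning's equation: Q = (1/n) A R^(2/3) S^(1/2) = (1/0.039) × 3.893 × 0.5133^(2/3) × 0.0093^(1/2) = 6.17 m³/s.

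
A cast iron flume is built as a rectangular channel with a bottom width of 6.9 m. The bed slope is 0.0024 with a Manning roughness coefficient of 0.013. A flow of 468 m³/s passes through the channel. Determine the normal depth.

y_n = 9.66 m

Manning's equation rearranged: A R^(2/3) = nQ / (1·√S) = 0.013 × 468 / (√0.0024) = 124.2.
Trying y = 7.25 m: A R^(2/3) = 88.11 — short.
Trying y = 12.3 m: A R^(2/3) = 164.3 — over.
Trying y = 9.66 m: A R^(2/3) = 124.2 — matches.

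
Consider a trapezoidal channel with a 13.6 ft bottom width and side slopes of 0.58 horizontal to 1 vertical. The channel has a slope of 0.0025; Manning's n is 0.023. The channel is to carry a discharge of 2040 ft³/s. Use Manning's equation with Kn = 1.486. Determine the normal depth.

y_n = 10.4 ft

Manning's equation rearranged: A R^(2/3) = nQ / (1.486·√S) = 0.023 × 2040 / (1.486 × √0.0025) = 631.5.
Try y = 12 ft: A R^(2/3) = 811.7 — high.
Try y = 8.15 ft: A R^(2/3) = 413.4 — low.
Try y = 10.4 ft: A R^(2/3) = 630.3 — close enough.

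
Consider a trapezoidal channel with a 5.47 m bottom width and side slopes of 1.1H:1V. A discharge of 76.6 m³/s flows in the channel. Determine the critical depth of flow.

At critical depth, Q² T / (g A³) = 1, i.e. A³/T = Q²/g = 76.6²/9.81 = 598.1.
Trying y = 1.82 m: A³/T = 265.5 — short.
Trying y = 2.82 m: A³/T = 1210 — over.
Trying y = 2.31 m: A³/T = 600.6 — matches.

y_c = 2.31 m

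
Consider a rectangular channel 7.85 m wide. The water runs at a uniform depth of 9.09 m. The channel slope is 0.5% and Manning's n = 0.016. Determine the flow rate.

Flow area A = b·y = 7.85 × 9.09 = 71.36 m². Wetted perimeter P = b + 2y = 7.85 + 2×9.09 = 26.03 m.
Hydraulic radius R = A/P = 71.36/26.03 = 2.741 m.
Manning's equation: Q = (1/n) A R^(2/3) S^(1/2) = (1/0.016) × 71.36 × 2.741^(2/3) × 0.005^(1/2) = 618 m³/s.

Q = 618 m³/s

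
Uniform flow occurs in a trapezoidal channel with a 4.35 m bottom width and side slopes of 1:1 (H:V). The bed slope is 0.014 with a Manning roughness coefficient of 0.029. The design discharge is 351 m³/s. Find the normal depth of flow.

y_n = 4.98 m

Manning's equation rearranged: A R^(2/3) = nQ / (1·√S) = 0.029 × 351 / (√0.014) = 86.03.
Try y = 5.45 m: A R^(2/3) = 103.6 — too large.
Try y = 3.86 m: A R^(2/3) = 51.57 — too small.
Try y = 4.98 m: A R^(2/3) = 86.05 — matches.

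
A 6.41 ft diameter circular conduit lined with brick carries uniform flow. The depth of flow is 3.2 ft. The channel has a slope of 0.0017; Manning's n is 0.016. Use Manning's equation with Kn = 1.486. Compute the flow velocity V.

V = 5.24 ft/s

For a circular section of diameter D = 6.41 ft at depth y = 3.2 ft, the central angle is θ = 2 arccos(1 − 2y/D) = 3.138 rad. Then A = (D²/8)(θ − sin θ) = 16.1 ft² and P = Dθ/2 = 10.06 ft.
Hydraulic radius R = A/P = 16.1/10.06 = 1.601 ft.
From Manning's equation, V = (1.486/n) R^(2/3) S^(1/2) = (1.486/0.016) × 1.601^(2/3) × 0.0017^(1/2) = 5.24 ft/s.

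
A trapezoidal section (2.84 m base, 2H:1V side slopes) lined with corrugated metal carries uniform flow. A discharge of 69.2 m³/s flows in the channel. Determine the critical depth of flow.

At critical depth, Q² T / (g A³) = 1, i.e. A³/T = Q²/g = 69.2²/9.81 = 488.1.
Try y = 1.69 m: A³/T = 121 — short.
Try y = 2.86 m: A³/T = 1028 — over.
Try y = 2.39 m: A³/T = 487.1 — ≈ 488.1.

y_c = 2.39 m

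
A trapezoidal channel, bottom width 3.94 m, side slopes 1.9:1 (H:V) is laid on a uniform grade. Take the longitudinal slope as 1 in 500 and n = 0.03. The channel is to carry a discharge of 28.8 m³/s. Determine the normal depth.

Manning's equation rearranged: A R^(2/3) = nQ / (1·√S) = 0.03 × 28.8 / (√0.002) = 19.32.
Try y = 1.74 m: A R^(2/3) = 13.47 — short.
Try y = 2.08 m: A R^(2/3) = 19.3 — matches.

y_n = 2.08 m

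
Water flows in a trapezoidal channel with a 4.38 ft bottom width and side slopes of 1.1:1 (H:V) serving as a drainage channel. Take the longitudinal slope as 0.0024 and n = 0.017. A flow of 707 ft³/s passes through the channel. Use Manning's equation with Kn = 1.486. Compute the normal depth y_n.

y_n = 6.57 ft

Manning's equation rearranged: A R^(2/3) = nQ / (1.486·√S) = 0.017 × 707 / (1.486 × √0.0024) = 165.1.
At y = 7.43 ft: A R^(2/3) = 216 — over.
At y = 4.72 ft: A R^(2/3) = 82.19 — short.
At y = 6.57 ft: A R^(2/3) = 165.2 — close enough.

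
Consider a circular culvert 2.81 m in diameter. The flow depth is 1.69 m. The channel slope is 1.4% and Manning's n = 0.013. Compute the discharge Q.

Q = 30.1 m³/s

For a circular section of diameter D = 2.81 m at depth y = 1.69 m, the central angle is θ = 2 arccos(1 − 2y/D) = 3.55 rad. Then A = (D²/8)(θ − sin θ) = 3.896 m² and P = Dθ/2 = 4.988 m.
Hydraulic radius R = A/P = 3.896/4.988 = 0.7811 m.
Manning's equation: Q = (1/n) A R^(2/3) S^(1/2) = (1/0.013) × 3.896 × 0.7811^(2/3) × 0.014^(1/2) = 30.1 m³/s.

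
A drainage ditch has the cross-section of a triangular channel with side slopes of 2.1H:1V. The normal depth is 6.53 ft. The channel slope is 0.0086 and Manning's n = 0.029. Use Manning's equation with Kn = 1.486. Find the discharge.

Q = 875 ft³/s

For a triangular section with side slope z = 2.1: A = zy² = 2.1×6.53² = 89.55 ft²; P = 2y√(1+z²) = 2×6.53×2.326 = 30.38 ft.
Hydraulic radius R = A/P = 89.55/30.38 = 2.948 ft.
Manning's equation: Q = (1.486/n) A R^(2/3) S^(1/2) = (1.486/0.029) × 89.55 × 2.948^(2/3) × 0.0086^(1/2) = 875 ft³/s.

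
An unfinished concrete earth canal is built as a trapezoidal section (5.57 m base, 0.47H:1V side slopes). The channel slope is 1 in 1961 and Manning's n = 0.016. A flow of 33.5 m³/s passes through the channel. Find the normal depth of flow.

Manning's equation rearranged: A R^(2/3) = nQ / (1·√S) = 0.016 × 33.5 / (√0.0005099) = 23.74.
Try y = 3.22 m: A R^(2/3) = 33.72 — over.
Try y = 2.6 m: A R^(2/3) = 23.76 — matches.

y_n = 2.6 m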